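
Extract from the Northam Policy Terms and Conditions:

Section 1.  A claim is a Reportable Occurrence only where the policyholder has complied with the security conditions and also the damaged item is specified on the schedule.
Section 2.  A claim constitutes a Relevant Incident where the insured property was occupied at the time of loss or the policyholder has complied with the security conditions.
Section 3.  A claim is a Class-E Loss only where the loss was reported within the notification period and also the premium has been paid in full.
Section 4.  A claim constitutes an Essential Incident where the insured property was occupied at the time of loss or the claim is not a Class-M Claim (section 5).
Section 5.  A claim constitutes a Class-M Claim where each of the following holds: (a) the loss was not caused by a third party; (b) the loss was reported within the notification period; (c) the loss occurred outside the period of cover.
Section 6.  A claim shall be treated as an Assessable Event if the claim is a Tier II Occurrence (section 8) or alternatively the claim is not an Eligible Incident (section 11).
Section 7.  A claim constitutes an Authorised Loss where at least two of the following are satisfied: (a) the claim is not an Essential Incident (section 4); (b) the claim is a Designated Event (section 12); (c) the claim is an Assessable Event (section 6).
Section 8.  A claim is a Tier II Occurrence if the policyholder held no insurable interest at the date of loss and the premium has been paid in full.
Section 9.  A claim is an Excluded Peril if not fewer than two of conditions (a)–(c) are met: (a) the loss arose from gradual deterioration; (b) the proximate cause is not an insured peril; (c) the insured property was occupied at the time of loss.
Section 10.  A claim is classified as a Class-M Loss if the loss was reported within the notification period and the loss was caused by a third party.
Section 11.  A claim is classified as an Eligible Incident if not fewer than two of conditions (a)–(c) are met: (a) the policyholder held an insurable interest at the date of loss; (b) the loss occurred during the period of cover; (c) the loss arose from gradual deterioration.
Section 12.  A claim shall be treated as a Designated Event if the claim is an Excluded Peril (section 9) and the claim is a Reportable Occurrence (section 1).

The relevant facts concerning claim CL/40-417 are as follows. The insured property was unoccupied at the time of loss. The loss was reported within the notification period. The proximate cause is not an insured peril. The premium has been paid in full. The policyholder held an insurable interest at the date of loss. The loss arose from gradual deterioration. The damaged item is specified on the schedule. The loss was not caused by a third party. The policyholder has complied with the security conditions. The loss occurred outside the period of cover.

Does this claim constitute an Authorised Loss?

Yes

Under section 5: the loss was not caused by a third party? yes; and the loss was reported within the notification period? yes; and the loss occurred outside the period of cover? yes. So the claim is a Class-M Claim.
Under section 4: the insured property was occupied at the time of loss? no; or not a Class-M Claim (section 5)? no. So the claim is not an Essential Incident.
Under section 9: the loss arose from gradual deterioration? yes; the proximate cause is not an insured peril? yes; the insured property was occupied at the time of loss? no — 2 of 3 hold (need ≥2) → satisfied.
Under section 1: the policyholder has complied with the security conditions? yes; and the damaged item is specified on the schedule? yes. So the claim is a Reportable Occurrence.
Under section 12: Excluded Peril (section 9)? yes; and Reportable Occurrence (section 1)? yes. So the claim is a Designated Event.
Under section 8: the policyholder held no insurable interest at the date of loss? no; and the premium has been paid in full? yes. So the claim is not a Tier II Occurrence.
Under section 11: the policyholder held an insurable interest at the date of loss? yes; the loss occurred during the period of cover? no; the loss arose from gradual deterioration? yes — 2 of 3 hold (need ≥2) → satisfied.
Under section 6: Tier II Occurrence (section 8)? no; or not an Eligible Incident (section 11)? no. So the claim is not an Assessable Event.
Under section 7: not an Essential Incident (section 4)? yes; Designated Event (section 12)? yes; Assessable Event (section 6)? no — 2 of 3 hold (need ≥2) → satisfied.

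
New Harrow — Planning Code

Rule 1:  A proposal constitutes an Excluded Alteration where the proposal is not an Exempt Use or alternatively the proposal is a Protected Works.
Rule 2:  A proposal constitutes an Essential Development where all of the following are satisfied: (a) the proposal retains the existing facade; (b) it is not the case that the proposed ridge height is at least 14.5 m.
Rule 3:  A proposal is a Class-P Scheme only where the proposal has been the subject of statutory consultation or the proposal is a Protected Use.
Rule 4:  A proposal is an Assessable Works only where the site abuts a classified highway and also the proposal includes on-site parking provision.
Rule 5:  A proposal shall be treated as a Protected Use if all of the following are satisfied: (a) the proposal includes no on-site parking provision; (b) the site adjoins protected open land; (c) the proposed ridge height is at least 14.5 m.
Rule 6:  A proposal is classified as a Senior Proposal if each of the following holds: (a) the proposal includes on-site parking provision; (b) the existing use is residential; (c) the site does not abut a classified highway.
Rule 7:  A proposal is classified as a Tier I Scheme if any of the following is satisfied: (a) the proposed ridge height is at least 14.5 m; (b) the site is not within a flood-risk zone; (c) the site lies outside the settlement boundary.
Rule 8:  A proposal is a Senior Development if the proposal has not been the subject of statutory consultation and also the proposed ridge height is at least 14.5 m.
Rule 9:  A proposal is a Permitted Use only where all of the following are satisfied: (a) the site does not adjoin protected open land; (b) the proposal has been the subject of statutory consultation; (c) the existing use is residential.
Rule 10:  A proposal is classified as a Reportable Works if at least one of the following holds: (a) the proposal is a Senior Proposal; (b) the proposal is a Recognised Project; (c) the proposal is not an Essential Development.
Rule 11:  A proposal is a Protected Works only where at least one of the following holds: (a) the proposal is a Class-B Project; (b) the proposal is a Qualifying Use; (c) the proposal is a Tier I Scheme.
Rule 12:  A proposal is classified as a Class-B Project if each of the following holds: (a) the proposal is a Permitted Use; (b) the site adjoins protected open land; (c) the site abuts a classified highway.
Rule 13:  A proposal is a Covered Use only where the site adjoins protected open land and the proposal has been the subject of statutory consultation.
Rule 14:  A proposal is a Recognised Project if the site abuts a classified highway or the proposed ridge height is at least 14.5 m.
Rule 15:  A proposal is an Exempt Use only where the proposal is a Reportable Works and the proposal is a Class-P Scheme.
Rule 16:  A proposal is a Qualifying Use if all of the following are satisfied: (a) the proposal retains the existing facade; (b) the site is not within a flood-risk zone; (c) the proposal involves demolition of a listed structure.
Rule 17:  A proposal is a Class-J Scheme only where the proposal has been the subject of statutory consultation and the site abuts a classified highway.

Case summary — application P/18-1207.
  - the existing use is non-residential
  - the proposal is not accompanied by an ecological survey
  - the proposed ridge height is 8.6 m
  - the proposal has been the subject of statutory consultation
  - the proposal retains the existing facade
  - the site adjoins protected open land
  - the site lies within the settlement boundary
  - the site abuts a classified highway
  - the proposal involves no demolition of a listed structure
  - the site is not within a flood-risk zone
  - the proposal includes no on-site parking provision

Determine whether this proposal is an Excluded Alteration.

Yes

Under rule 6: the proposal includes on-site parking provision? no; and the existing use is residential? no; and the site does not abut a classified highway? no. So the proposal is not a Senior Proposal.
Under rule 14: the site abuts a classified highway? yes; or proposed ridge height: 8.6 m ≥ 14.5 m? no. So the proposal is a Recognised Project.
Under rule 2: the proposal retains the existing facade? yes; and proposed ridge height: 8.6 m ≥ 14.5 m? no, so negated condition yes. So the proposal is an Essential Development.
Under rule 10: Senior Proposal (rule 6)? no; or Recognised Project (rule 14)? yes; or not an Essential Development (rule 2)? no. So the proposal is a Reportable Works.
Under rule 5: the proposal includes no on-site parking provision? yes; and the site adjoins protected open land? yes; and proposed ridge height: 8.6 m ≥ 14.5 m? no. So the proposal is not a Protected Use.
Under rule 3: the proposal has been the subject of statutory consultation? yes; or Protected Use (rule 5)? no. So the proposal is a Class-P Scheme.
Under rule 15: Reportable Works (rule 10)? yes; and Class-P Scheme (rule 3)? yes. So the proposal is an Exempt Use.
Under rule 9: the site does not adjoin protected open land? no; and the proposal has been the subject of statutory consultation? yes; and the existing use is residential? no. So the proposal is not a Permitted Use.
Under rule 12: Permitted Use (rule 9)? no; and the site adjoins protected open land? yes; and the site abuts a classified highway? yes. So the proposal is not a Class-B Project.
Under rule 16: the proposal retains the existing facade? yes; and the site is not within a flood-risk zone? yes; and the proposal involves demolition of a listed structure? no. So the proposal is not a Qualifying Use.
Under rule 7: proposed ridge height: 8.6 m ≥ 14.5 m? no; or the site is not within a flood-risk zone? yes; or the site lies outside the settlement boundary? no. So the proposal is a Tier I Scheme.
Under rule 11: Class-B Project (rule 12)? no; or Qualifying Use (rule 16)? no; or Tier I Scheme (rule 7)? yes. So the proposal is a Protected Works.
Under rule 1: not an Exempt Use (rule 15)? no; or Protected Works (rule 11)? yes. So the proposal is an Excluded Alteration.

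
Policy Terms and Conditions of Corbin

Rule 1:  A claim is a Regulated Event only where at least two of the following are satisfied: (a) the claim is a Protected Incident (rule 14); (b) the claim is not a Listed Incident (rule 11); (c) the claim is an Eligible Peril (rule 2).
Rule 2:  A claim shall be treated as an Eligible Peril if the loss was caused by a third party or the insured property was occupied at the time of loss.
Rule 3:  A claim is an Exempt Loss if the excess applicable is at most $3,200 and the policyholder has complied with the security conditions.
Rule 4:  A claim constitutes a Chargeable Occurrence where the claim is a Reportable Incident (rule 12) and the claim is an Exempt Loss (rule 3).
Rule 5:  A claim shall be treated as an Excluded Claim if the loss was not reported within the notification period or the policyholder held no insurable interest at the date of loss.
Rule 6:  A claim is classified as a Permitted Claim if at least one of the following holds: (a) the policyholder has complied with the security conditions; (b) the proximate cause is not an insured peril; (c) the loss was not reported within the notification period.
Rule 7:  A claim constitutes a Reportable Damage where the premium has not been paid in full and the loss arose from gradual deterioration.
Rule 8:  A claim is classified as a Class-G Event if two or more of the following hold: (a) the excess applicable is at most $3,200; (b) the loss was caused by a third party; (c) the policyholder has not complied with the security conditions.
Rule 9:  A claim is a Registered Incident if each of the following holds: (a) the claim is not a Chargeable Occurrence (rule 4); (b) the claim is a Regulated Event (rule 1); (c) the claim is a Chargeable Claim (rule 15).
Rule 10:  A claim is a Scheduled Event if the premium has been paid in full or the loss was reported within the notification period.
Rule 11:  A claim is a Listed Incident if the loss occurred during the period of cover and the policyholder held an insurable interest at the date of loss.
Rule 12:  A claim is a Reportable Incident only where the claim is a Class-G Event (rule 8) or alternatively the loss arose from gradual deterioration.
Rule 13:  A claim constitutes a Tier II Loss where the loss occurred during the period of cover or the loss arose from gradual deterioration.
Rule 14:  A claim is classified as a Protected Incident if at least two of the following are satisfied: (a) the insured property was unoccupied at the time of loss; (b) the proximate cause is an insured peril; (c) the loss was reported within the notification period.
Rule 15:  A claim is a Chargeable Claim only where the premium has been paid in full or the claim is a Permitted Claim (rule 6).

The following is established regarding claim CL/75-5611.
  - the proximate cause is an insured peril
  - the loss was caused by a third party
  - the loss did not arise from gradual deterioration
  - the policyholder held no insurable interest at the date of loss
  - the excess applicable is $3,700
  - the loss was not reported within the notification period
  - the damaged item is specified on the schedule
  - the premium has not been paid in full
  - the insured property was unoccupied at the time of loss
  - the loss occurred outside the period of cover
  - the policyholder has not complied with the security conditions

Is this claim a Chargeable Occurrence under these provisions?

Under rule 8: excess applicable: $3,700 ≤ $3,200? no; the loss was caused by a third party? yes; the policyholder has not complied with the security conditions? yes — 2 of 3 hold (need ≥2) → satisfied.
Under rule 12: Class-G Event (rule 8)? yes; or the loss arose from gradual deterioration? no. So the claim is a Reportable Incident.
Under rule 3: excess applicable: $3,700 ≤ $3,200? no; and the policyholder has complied with the security conditions? no. So the claim is not an Exempt Loss.
Under rule 4: Reportable Incident (rule 12)? yes; and Exempt Loss (rule 3)? no. So the claim is not a Chargeable Occurrence.

No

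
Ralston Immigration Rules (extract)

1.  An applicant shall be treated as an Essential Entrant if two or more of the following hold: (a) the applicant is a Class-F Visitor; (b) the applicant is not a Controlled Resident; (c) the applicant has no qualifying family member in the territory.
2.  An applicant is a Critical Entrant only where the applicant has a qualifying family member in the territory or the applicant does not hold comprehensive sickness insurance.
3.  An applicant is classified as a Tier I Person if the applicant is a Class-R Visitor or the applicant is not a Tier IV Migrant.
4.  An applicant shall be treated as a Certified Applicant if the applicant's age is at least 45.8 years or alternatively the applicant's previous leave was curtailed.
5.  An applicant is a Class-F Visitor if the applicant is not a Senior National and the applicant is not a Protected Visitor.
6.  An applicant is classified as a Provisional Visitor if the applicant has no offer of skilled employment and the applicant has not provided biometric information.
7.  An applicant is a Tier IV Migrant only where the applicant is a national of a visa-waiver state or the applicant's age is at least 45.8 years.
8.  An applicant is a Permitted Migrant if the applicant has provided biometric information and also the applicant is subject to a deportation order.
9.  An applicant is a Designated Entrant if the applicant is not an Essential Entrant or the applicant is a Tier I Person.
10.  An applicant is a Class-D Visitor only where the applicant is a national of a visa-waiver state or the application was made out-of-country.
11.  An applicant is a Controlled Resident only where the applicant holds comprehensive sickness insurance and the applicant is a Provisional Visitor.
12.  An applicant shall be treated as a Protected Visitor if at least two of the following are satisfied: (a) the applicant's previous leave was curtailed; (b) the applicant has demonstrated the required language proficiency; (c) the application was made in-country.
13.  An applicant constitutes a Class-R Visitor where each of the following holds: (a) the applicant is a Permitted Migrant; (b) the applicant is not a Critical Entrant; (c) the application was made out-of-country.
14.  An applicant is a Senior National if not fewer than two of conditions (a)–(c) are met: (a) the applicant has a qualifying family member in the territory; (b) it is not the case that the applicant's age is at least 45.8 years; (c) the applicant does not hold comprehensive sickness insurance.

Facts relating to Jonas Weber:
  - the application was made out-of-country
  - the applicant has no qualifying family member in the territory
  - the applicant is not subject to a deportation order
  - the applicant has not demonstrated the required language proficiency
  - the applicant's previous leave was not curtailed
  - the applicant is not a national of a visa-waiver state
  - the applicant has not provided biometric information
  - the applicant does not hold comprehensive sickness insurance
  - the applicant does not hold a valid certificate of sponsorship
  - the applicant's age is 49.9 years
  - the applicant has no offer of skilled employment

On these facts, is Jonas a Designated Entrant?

paragraph 14 — Senior National: the applicant has a qualifying family member in the territory? no; applicant's age: 49.9 years ≥ 45.8 years? yes, so negated condition no; the applicant does not hold comprehensive sickness insurance? yes — 1 of 3 hold (need ≥2) → not satisfied.
paragraph 12 — Protected Visitor: the applicant's previous leave was curtailed? no; the applicant has demonstrated the required language proficiency? no; the application was made in-country? no — 0 of 3 hold (need ≥2) → not satisfied.
paragraph 5 — Class-F Visitor: [not a Senior National (paragraph 14)? yes] AND [not a Protected Visitor (paragraph 12)? yes] → satisfied.
paragraph 6 — Provisional Visitor: [the applicant has no offer of skilled employment? yes] AND [the applicant has not provided biometric information? yes] → satisfied.
paragraph 11 — Controlled Resident: [the applicant holds comprehensive sickness insurance? no] AND [Provisional Visitor (paragraph 6)? yes] → not satisfied.
paragraph 1 — Essential Entrant: Class-F Visitor (paragraph 5)? yes; not a Controlled Resident (paragraph 11)? yes; the applicant has no qualifying family member in the territory? yes — 3 of 3 hold (need ≥2) → satisfied.
paragraph 8 — Permitted Migrant: [the applicant has provided biometric information? no] AND [the applicant is subject to a deportation order? no] → not satisfied.
paragraph 2 — Critical Entrant: [the applicant has a qualifying family member in the territory? no] OR [the applicant does not hold comprehensive sickness insurance? yes] → satisfied.
paragraph 13 — Class-R Visitor: [Permitted Migrant (paragraph 8)? no] AND [not a Critical Entrant (paragraph 2)? no] AND [the application was made out-of-country? yes] → not satisfied.
paragraph 7 — Tier IV Migrant: [the applicant is a national of a visa-waiver state? no] OR [applicant's age: 49.9 years ≥ 45.8 years? yes] → satisfied.
paragraph 3 — Tier I Person: [Class-R Visitor (paragraph 13)? no] OR [not a Tier IV Migrant (paragraph 7)? no] → not satisfied.
paragraph 9 — Designated Entrant: [not an Essential Entrant (paragraph 1)? no] OR [Tier I Person (paragraph 3)? no] → not satisfied.

No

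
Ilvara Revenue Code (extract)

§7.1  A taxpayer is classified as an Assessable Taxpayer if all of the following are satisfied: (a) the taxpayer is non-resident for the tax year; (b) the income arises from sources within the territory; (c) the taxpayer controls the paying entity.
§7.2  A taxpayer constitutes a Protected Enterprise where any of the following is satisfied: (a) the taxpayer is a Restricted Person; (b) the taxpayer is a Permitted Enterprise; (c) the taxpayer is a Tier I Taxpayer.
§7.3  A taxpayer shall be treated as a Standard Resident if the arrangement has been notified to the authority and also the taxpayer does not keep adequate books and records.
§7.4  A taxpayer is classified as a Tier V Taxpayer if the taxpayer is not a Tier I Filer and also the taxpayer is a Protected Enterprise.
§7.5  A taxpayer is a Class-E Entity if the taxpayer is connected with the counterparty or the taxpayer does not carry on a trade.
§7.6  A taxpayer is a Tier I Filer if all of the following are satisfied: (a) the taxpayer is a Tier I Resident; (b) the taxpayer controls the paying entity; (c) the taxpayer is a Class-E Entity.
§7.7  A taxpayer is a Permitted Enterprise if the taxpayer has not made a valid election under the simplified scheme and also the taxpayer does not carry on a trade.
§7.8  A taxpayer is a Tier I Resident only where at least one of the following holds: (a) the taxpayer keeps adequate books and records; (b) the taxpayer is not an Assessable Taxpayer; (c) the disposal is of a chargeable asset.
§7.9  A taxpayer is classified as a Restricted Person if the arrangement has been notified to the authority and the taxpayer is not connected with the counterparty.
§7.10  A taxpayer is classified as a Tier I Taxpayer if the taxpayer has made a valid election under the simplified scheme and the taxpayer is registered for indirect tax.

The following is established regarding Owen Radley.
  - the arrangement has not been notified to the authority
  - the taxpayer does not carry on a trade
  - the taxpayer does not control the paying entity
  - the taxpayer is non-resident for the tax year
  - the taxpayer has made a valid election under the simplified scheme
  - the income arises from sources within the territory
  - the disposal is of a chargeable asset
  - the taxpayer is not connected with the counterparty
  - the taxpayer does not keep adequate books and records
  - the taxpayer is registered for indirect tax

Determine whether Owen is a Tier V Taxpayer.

Yes

Under §7.1: the taxpayer is non-resident for the tax year? yes; and the income arises from sources within the territory? yes; and the taxpayer controls the paying entity? no. So the taxpayer is not an Assessable Taxpayer.
Under §7.8: the taxpayer keeps adequate books and records? no; or not an Assessable Taxpayer (§7.1)? yes; or the disposal is of a chargeable asset? yes. So the taxpayer is a Tier I Resident.
Under §7.5: the taxpayer is connected with the counterparty? no; or the taxpayer does not carry on a trade? yes. So the taxpayer is a Class-E Entity.
Under §7.6: Tier I Resident (§7.8)? yes; and the taxpayer controls the paying entity? no; and Class-E Entity (§7.5)? yes. So the taxpayer is not a Tier I Filer.
Under §7.9: the arrangement has been notified to the authority? no; and the taxpayer is not connected with the counterparty? yes. So the taxpayer is not a Restricted Person.
Under §7.7: the taxpayer has not made a valid election under the simplified scheme? no; and the taxpayer does not carry on a trade? yes. So the taxpayer is not a Permitted Enterprise.
Under §7.10: the taxpayer has made a valid election under the simplified scheme? yes; and the taxpayer is registered for indirect tax? yes. So the taxpayer is a Tier I Taxpayer.
Under §7.2: Restricted Person (§7.9)? no; or Permitted Enterprise (§7.7)? no; or Tier I Taxpayer (§7.10)? yes. So the taxpayer is a Protected Enterprise.
Under §7.4: not a Tier I Filer (§7.6)? yes; and Protected Enterprise (§7.2)? yes. So the taxpayer is a Tier V Taxpayer.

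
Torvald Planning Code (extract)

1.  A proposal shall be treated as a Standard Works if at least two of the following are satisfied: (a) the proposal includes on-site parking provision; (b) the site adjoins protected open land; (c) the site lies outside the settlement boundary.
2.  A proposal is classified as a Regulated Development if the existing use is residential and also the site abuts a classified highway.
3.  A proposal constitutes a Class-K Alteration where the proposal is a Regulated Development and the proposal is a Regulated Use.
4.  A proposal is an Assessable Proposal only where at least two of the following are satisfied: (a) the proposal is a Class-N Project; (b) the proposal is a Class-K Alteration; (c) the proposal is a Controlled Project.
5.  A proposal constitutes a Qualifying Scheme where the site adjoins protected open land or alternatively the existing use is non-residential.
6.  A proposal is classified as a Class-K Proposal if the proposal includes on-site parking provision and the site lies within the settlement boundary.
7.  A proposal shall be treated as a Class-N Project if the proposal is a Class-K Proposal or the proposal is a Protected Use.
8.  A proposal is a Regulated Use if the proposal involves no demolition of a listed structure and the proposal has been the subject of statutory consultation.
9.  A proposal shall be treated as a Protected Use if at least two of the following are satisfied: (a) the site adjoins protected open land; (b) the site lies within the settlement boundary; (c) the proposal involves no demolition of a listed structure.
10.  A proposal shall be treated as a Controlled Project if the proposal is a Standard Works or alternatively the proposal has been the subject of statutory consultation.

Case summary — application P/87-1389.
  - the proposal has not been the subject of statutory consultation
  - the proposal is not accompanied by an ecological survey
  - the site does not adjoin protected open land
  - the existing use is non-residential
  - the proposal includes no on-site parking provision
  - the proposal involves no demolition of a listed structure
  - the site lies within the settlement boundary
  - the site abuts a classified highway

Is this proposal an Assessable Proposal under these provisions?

paragraph 6 — Class-K Proposal: [the proposal includes on-site parking provision? no] AND [the site lies within the settlement boundary? yes] → not satisfied.
paragraph 9 — Protected Use: the site adjoins protected open land? no; the site lies within the settlement boundary? yes; the proposal involves no demolition of a listed structure? yes — 2 of 3 hold (need ≥2) → satisfied.
paragraph 7 — Class-N Project: [Class-K Proposal (paragraph 6)? no] OR [Protected Use (paragraph 9)? yes] → satisfied.
paragraph 2 — Regulated Development: [the existing use is residential? no] AND [the site abuts a classified highway? yes] → not satisfied.
paragraph 8 — Regulated Use: [the proposal involves no demolition of a listed structure? yes] AND [the proposal has been the subject of statutory consultation? no] → not satisfied.
paragraph 3 — Class-K Alteration: [Regulated Development (paragraph 2)? no] AND [Regulated Use (paragraph 8)? no] → not satisfied.
paragraph 1 — Standard Works: the proposal includes on-site parking provision? no; the site adjoins protected open land? no; the site lies outside the settlement boundary? no — 0 of 3 hold (need ≥2) → not satisfied.
paragraph 10 — Controlled Project: [Standard Works (paragraph 1)? no] OR [the proposal has been the subject of statutory consultation? no] → not satisfied.
paragraph 4 — Assessable Proposal: Class-N Project (paragraph 7)? yes; Class-K Alteration (paragraph 3)? no; Controlled Project (paragraph 10)? no — 1 of 3 hold (need ≥2) → not satisfied.

No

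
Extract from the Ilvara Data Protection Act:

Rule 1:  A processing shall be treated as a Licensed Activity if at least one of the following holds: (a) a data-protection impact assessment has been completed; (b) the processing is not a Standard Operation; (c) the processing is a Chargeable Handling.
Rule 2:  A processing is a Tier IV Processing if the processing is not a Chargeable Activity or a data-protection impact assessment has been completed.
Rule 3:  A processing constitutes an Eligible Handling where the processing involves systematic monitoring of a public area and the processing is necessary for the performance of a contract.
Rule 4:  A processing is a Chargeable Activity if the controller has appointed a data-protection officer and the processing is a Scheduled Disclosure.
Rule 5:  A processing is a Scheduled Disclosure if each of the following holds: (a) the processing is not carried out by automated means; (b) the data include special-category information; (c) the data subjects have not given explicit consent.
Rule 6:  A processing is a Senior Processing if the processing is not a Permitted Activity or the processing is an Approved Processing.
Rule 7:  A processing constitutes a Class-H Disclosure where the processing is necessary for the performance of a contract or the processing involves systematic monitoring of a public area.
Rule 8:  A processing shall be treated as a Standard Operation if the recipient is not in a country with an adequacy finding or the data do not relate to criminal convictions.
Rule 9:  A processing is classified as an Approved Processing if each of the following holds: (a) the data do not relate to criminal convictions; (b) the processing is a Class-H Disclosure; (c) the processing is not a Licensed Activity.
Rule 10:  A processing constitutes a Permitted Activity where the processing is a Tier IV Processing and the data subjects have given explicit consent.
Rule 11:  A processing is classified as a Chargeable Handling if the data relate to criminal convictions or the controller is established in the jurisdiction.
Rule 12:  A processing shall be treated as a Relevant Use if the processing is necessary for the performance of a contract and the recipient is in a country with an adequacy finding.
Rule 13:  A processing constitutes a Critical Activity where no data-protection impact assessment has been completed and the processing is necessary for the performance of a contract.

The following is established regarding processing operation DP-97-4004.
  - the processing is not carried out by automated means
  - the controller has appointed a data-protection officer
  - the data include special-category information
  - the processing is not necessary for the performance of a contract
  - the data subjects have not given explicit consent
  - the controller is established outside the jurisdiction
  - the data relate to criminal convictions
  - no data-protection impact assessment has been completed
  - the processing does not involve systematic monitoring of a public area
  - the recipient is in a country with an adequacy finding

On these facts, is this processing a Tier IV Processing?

No

Under rule 5: the processing is not carried out by automated means? yes; and the data include special-category information? yes; and the data subjects have not given explicit consent? yes. So the processing is a Scheduled Disclosure.
Under rule 4: the controller has appointed a data-protection officer? yes; and Scheduled Disclosure (rule 5)? yes. So the processing is a Chargeable Activity.
Under rule 2: not a Chargeable Activity (rule 4)? no; or a data-protection impact assessment has been completed? no. So the processing is not a Tier IV Processing.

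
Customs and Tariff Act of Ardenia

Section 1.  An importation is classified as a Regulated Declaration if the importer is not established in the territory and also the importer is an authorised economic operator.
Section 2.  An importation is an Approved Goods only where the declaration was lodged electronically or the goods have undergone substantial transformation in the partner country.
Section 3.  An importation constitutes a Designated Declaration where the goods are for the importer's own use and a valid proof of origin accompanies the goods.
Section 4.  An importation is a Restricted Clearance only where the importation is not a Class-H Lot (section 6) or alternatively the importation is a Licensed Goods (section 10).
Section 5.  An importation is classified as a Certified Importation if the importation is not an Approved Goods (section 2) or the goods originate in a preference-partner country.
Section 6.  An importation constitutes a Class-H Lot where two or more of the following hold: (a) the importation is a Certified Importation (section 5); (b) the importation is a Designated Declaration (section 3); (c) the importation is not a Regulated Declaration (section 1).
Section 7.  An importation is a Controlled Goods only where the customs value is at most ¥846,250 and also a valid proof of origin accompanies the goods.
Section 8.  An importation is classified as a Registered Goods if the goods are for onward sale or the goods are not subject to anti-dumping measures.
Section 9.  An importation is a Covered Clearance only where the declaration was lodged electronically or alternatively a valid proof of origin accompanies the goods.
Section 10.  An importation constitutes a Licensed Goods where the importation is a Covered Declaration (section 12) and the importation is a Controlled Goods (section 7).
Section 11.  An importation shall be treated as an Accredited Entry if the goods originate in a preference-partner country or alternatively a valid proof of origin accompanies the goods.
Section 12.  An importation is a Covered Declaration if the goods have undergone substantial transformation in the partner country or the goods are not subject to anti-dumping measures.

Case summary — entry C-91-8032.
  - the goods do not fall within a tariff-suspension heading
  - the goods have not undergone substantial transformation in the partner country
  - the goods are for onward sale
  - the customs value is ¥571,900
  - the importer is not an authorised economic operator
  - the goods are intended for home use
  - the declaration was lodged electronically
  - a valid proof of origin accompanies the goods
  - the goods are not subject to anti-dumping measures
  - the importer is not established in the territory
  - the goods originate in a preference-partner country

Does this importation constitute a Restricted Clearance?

section 2 — Approved Goods: [the declaration was lodged electronically? yes] OR [the goods have undergone substantial transformation in the partner country? no] → satisfied.
section 5 — Certified Importation: [not an Approved Goods (section 2)? no] OR [the goods originate in a preference-partner country? yes] → satisfied.
section 3 — Designated Declaration: [the goods are for the importer's own use? no] AND [a valid proof of origin accompanies the goods? yes] → not satisfied.
section 1 — Regulated Declaration: [the importer is not established in the territory? yes] AND [the importer is an authorised economic operator? no] → not satisfied.
section 6 — Class-H Lot: Certified Importation (section 5)? yes; Designated Declaration (section 3)? no; not a Regulated Declaration (section 1)? yes — 2 of 3 hold (need ≥2) → satisfied.
section 12 — Covered Declaration: [the goods have undergone substantial transformation in the partner country? no] OR [the goods are not subject to anti-dumping measures? yes] → satisfied.
section 7 — Controlled Goods: [customs value: ¥571,900 ≤ ¥846,250? yes] AND [a valid proof of origin accompanies the goods? yes] → satisfied.
section 10 — Licensed Goods: [Covered Declaration (section 12)? yes] AND [Controlled Goods (section 7)? yes] → satisfied.
section 4 — Restricted Clearance: [not a Class-H Lot (section 6)? no] OR [Licensed Goods (section 10)? yes] → satisfied.

Yes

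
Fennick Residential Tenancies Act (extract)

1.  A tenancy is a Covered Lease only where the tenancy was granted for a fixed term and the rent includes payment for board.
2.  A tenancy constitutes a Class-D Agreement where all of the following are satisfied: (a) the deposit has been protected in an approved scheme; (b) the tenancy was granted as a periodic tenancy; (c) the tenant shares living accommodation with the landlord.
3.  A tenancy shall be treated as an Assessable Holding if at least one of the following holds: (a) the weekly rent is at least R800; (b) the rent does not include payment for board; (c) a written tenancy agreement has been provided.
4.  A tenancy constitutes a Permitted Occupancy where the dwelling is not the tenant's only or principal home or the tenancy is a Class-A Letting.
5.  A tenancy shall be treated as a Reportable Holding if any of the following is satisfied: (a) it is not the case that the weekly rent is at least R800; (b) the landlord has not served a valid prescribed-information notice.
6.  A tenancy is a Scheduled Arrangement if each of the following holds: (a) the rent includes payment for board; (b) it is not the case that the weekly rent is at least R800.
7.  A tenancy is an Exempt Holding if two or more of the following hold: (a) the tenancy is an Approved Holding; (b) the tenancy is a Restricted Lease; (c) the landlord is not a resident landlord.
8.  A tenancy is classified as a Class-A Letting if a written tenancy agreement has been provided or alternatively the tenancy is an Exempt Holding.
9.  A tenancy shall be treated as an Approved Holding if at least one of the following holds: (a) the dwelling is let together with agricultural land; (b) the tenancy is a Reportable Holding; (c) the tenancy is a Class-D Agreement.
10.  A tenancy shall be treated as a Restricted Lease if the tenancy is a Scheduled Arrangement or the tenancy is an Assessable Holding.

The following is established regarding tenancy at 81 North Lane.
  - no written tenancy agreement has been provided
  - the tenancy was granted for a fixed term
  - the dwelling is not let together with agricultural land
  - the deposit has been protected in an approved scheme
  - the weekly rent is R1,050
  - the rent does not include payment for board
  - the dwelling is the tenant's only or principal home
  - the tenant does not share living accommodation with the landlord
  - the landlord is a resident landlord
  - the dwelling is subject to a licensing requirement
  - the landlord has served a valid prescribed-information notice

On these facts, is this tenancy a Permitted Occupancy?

No

paragraph 5 — Reportable Holding: [weekly rent: R1,050 ≥ R800? yes, so negated condition no] OR [the landlord has not served a valid prescribed-information notice? no] → not satisfied.
paragraph 2 — Class-D Agreement: [the deposit has been protected in an approved scheme? yes] AND [the tenancy was granted as a periodic tenancy? no] AND [the tenant shares living accommodation with the landlord? no] → not satisfied.
paragraph 9 — Approved Holding: [the dwelling is let together with agricultural land? no] OR [Reportable Holding (paragraph 5)? no] OR [Class-D Agreement (paragraph 2)? no] → not satisfied.
paragraph 6 — Scheduled Arrangement: [the rent includes payment for board? no] AND [weekly rent: R1,050 ≥ R800? yes, so negated condition no] → not satisfied.
paragraph 3 — Assessable Holding: [weekly rent: R1,050 ≥ R800? yes] OR [the rent does not include payment for board? yes] OR [a written tenancy agreement has been provided? no] → satisfied.
paragraph 10 — Restricted Lease: [Scheduled Arrangement (paragraph 6)? no] OR [Assessable Holding (paragraph 3)? yes] → satisfied.
paragraph 7 — Exempt Holding: Approved Holding (paragraph 9)? no; Restricted Lease (paragraph 10)? yes; the landlord is not a resident landlord? no — 1 of 3 hold (need ≥2) → not satisfied.
paragraph 8 — Class-A Letting: [a written tenancy agreement has been provided? no] OR [Exempt Holding (paragraph 7)? no] → not satisfied.
paragraph 4 — Permitted Occupancy: [the dwelling is not the tenant's only or principal home? no] OR [Class-A Letting (paragraph 8)? no] → not satisfied.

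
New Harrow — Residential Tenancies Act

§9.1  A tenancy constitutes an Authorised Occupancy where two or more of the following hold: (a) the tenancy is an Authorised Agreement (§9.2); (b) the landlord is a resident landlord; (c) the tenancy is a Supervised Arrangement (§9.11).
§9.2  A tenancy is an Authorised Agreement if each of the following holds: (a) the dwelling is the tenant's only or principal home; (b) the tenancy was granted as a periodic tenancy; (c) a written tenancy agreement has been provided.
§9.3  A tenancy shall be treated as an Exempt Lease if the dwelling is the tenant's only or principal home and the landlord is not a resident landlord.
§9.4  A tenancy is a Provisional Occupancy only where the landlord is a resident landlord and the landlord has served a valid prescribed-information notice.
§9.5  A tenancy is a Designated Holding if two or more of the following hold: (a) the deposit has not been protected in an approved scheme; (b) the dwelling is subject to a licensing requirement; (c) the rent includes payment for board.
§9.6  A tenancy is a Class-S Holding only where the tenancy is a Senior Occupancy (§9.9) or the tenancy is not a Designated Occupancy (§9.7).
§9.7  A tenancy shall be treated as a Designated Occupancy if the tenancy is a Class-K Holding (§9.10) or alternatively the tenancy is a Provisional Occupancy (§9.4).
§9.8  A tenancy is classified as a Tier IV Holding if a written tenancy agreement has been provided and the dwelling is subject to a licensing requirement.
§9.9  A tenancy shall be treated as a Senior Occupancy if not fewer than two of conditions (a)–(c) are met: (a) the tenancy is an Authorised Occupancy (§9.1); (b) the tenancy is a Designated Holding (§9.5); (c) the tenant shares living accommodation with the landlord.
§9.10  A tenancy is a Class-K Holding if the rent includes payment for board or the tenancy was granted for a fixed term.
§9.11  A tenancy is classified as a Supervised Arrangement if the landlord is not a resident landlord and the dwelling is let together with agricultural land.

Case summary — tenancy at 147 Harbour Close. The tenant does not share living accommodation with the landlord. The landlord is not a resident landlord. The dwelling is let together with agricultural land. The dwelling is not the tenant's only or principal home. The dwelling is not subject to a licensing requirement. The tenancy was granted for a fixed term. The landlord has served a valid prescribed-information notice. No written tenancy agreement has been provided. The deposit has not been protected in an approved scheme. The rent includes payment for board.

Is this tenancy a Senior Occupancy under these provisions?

§9.2 — Authorised Agreement: [the dwelling is the tenant's only or principal home? no] AND [the tenancy was granted as a periodic tenancy? no] AND [a written tenancy agreement has been provided? no] → not satisfied.
§9.11 — Supervised Arrangement: [the landlord is not a resident landlord? yes] AND [the dwelling is let together with agricultural land? yes] → satisfied.
§9.1 — Authorised Occupancy: Authorised Agreement (§9.2)? no; the landlord is a resident landlord? no; Supervised Arrangement (§9.11)? yes — 1 of 3 hold (need ≥2) → not satisfied.
§9.5 — Designated Holding: the deposit has not been protected in an approved scheme? yes; the dwelling is subject to a licensing requirement? no; the rent includes payment for board? yes — 2 of 3 hold (need ≥2) → satisfied.
§9.9 — Senior Occupancy: Authorised Occupancy (§9.1)? no; Designated Holding (§9.5)? yes; the tenant shares living accommodation with the landlord? no — 1 of 3 hold (need ≥2) → not satisfied.

No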